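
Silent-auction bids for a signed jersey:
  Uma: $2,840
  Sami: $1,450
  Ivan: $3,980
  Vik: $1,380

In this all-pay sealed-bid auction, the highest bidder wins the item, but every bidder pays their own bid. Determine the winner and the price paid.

Rule: the highest bidder wins the item, but every bidder pays their own bid.
Sorting bids: 3,980 (Ivan) > 2,840 (Uma) > 1,450 (Sami) > 1,380 (Vik)
Ivan is highest and takes the item; every bidder forfeits their bid.

Ivan pays $3,980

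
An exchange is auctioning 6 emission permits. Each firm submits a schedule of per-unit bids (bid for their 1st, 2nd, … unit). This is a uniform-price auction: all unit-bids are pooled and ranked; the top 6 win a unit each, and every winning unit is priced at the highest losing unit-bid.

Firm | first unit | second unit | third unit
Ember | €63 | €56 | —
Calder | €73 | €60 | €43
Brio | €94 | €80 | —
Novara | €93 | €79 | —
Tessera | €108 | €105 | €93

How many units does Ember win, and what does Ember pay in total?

All unit-bids, highest first — top 6: 108 (Tessera-1), 105 (Tessera-2), 94 (Brio-1), 93 (Novara-1), 93 (Tessera-3), 80 (Brio-2)
Highest rejected unit-bid = €79.
Ember wins 0 unit(s) at €79 each.

Ember: 0 units, pays €0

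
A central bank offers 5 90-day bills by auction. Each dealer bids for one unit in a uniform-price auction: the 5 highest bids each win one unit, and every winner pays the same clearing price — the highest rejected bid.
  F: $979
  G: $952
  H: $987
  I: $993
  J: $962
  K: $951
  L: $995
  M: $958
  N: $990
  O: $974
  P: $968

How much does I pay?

I pays $974

Bids ranked high→low: 995 (L), 993 (I), 990 (N), 987 (H), 979 (F), 974 (O), 968 (P), …
Winners (5 units): L, I, N, H, F.
Highest unsuccessful bid: $974 → clearing price.
I wins → pays $974.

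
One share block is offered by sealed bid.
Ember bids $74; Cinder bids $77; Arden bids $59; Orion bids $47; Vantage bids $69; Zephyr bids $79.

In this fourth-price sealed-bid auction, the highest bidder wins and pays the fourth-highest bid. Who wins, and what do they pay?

Sorting bids: 79 (Zephyr) > 77 (Cinder) > 74 (Ember) > 69 (Vantage) > 59 (Arden) > 47 (Orion)
Zephyr wins; payment is bid #4 in the ranking = $69.

Zephyr pays $69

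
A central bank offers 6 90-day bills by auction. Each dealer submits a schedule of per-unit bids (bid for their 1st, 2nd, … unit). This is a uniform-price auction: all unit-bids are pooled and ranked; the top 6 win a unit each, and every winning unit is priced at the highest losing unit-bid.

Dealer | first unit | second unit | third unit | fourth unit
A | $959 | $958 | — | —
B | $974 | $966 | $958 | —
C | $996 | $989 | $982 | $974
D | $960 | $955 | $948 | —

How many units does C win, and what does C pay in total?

All unit-bids, highest first — top 6: 996 (C-1), 989 (C-2), 982 (C-3), 974 (B-1), 974 (C-4), 966 (B-2)
First bid not allocated: $960.
C wins 4 unit(s) at $960 each.

C: 4 units, pays $3,840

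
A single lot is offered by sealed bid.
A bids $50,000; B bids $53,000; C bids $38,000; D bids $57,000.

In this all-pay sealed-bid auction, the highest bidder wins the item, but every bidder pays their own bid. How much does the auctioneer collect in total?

Rule: the highest bidder wins the item, but every bidder pays their own bid.
Bids ranked: 57,000 (D) > 53,000 (B) > 50,000 (A) > 38,000 (C)
D wins with the top bid; all bids are sunk regardless.
Every bidder forfeits their bid regardless of winning.
Revenue = 50,000 + 53,000 + 38,000 + 57,000 = $198,000.

Total revenue: $198,000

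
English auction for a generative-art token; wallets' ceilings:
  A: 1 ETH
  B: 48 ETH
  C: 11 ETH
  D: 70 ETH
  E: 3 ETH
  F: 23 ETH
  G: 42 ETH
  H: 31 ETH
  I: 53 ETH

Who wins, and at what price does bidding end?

D wins at 53 ETH

Limits in order: 70 (D) > 53 (I) > 48 (B) > 42 (G) > 31 (H) > 23 (F) > …
Once the price passes 53 ETH, only D is left; the hammer falls at I's limit of 53 ETH.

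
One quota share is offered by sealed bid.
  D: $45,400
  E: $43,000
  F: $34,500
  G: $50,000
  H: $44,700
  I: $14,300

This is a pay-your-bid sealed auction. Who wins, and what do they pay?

Sorting bids: 50,000 (G) > 45,400 (D) > 44,700 (H) > 43,000 (E) > 34,500 (F) > 14,300 (I)
G has the highest bid and pays exactly that: $50,000.

G pays $50,000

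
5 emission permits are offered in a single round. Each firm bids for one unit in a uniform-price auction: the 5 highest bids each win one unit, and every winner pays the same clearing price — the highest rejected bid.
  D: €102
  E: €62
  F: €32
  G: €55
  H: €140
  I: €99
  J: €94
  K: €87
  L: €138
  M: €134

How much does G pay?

Bids ranked high→low: 140 (H), 138 (L), 134 (M), 102 (D), 99 (I), 94 (J), 87 (K), …
The 5 highest are H, L, M, D, I.
First losing bid is J's €94, which sets the uniform price.
G does not win → pays €0.

G pays €0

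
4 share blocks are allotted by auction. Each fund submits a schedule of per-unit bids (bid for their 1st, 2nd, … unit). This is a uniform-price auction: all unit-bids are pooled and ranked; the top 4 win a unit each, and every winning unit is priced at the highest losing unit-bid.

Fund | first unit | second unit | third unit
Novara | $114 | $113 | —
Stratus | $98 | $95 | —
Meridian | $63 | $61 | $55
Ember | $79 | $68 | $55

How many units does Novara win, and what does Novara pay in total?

Merging the schedules and taking the best 4: 114 (Novara-1), 113 (Novara-2), 98 (Stratus-1), 95 (Stratus-2)
The (k+1)-th unit-bid is $79.
Novara wins 2 unit(s) at $79 each.

Novara: 2 units, pays $158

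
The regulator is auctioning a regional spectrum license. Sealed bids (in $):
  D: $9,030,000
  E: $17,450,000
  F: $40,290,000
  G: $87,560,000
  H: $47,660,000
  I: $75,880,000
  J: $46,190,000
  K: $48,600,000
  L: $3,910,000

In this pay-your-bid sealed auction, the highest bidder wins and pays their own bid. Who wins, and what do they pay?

G pays $87,560,000

Bids in order: 87,560,000 (G) > 75,880,000 (I) > 48,600,000 (K) > 47,660,000 (H) > 46,190,000 (J) > 40,290,000 (F) > …
First-price: G pays what they bid, $87,560,000.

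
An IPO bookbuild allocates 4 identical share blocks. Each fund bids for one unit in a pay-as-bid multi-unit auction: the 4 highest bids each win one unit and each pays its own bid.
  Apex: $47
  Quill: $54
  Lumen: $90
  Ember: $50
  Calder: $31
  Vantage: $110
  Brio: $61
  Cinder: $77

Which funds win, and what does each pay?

Bids ranked high→low: 110 (Vantage), 90 (Lumen), 77 (Cinder), 61 (Brio), 54 (Quill), 50 (Ember), …
The 4 highest are Vantage, Lumen, Cinder, Brio.
Each winner pays its own bid: Vantage $110, Lumen $90, Cinder $77, Brio $61.

Vantage $110, Lumen $90, Cinder $77, Brio $61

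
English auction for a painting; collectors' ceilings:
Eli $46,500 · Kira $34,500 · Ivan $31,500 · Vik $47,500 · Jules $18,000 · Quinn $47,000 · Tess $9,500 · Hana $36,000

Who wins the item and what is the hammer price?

Vik wins at $47,000

Limits in order: 47,500 (Vik) > 47,000 (Quinn) > 46,500 (Eli) > 36,000 (Hana) > 34,500 (Kira) > 31,500 (Ivan) > …
Bidding ends when Quinn exits at $47,000; Vik takes it.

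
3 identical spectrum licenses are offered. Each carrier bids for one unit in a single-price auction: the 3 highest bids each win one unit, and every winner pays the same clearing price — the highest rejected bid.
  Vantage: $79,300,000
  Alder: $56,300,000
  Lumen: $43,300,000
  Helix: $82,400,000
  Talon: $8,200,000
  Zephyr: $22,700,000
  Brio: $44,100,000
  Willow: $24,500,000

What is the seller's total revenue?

Bids ranked high→low: 82,400,000 (Helix), 79,300,000 (Vantage), 56,300,000 (Alder), 44,100,000 (Brio), 43,300,000 (Lumen), …
Winners (3 units): Helix, Vantage, Alder.
Highest unsuccessful bid: $44,100,000 → clearing price.
Total revenue = 3 × $44,100,000 = $132,300,000.

Total revenue: $132,300,000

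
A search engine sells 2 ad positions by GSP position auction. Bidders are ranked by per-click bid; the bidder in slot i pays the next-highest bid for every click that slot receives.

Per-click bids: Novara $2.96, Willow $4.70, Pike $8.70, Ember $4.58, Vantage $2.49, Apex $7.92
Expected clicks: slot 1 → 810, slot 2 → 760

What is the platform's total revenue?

Total revenue: $9987.20

Sorting advertisers: $8.70 (Pike) > $7.92 (Apex) > $4.70 (Willow) > …
Slot 1: Pike pays $7.92 × 810 = $6415.20
Slot 2: Apex pays $4.70 × 760 = $3572.00
Total = $9987.20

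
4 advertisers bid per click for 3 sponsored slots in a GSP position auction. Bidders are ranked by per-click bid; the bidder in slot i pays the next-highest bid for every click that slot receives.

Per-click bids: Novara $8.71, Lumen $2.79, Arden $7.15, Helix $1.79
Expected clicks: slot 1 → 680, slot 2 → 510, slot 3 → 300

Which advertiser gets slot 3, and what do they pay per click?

Per-click bids in order: $8.71 (Novara) > $7.15 (Arden) > $2.79 (Lumen) > $1.79 (Helix)
Slot 3 goes to the third-ranked bidder, Lumen, who pays the next bid down: $1.79/click.

Lumen; $1.79 per click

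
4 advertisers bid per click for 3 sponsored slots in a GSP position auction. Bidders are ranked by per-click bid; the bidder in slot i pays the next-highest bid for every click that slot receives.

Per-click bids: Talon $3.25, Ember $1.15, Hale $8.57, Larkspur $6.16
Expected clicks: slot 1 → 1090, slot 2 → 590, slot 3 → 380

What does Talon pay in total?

Talon pays $437.00

Per-click bids in order: $8.57 (Hale) > $6.16 (Larkspur) > $3.25 (Talon) > $1.15 (Ember)
Talon holds slot 3 → pays next bid $1.15 × 380 clicks = $437.00.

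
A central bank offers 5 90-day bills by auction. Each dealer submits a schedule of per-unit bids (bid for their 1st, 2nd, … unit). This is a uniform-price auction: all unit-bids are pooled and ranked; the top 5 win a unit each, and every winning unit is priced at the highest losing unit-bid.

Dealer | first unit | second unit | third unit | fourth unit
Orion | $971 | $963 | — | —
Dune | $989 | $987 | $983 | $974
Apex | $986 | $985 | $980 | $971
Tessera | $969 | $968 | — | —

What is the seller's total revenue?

Merging the schedules and taking the best 5: 989 (Dune-1), 987 (Dune-2), 986 (Apex-1), 985 (Apex-2), 983 (Dune-3)
First bid not allocated: $980.
Allocation: Apex 2, Dune 3. Every unit priced at $980.
Revenue = 5 × 980 = $4,900.

Total revenue: $4,900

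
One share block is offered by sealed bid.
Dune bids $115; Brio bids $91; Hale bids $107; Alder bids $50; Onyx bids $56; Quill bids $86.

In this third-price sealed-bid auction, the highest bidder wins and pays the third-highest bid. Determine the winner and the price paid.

Bids ranked: 115 (Dune) > 107 (Hale) > 91 (Brio) > 86 (Quill) > 56 (Onyx) > 50 (Alder)
Dune is highest; pays the third-highest bid, $91.

Dune pays $91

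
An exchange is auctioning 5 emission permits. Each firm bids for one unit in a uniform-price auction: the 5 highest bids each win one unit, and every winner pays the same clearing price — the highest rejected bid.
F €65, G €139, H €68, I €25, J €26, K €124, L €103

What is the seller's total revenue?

Total revenue: €130

Ordering the bids: 139 (G), 124 (K), 103 (L), 68 (H), 65 (F), 26 (J), 25 (I)
Top 5: G, K, L, H, F.
Highest unsuccessful bid: €26 → clearing price.
Total revenue = 5 × €26 = €130.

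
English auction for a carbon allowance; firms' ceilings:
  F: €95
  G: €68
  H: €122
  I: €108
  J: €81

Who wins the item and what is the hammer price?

Sorting limits: 122 (H) > 108 (I) > 95 (F) > 81 (J) > 68 (G)
I is the last rival to drop out, at €108; H remains and wins at that price.

H wins at €108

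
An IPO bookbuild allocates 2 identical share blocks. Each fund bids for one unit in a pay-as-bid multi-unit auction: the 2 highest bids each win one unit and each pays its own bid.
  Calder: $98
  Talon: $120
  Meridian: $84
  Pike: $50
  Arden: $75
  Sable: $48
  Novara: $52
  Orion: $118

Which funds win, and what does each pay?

Bids ranked high→low: 120 (Talon), 118 (Orion), 98 (Calder), 84 (Meridian), …
Top 2: Talon, Orion.
Each winner pays its own bid: Talon $120, Orion $118.

Talon $120, Orion $118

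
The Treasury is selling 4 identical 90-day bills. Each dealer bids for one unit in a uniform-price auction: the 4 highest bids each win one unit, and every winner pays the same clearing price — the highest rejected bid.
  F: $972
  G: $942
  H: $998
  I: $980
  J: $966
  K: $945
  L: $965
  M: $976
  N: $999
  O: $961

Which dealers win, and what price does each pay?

N, H, I, M; each pays $972

Sorting: 999 (N), 998 (H), 980 (I), 976 (M), 972 (F), 966 (J), …
Winners (4 units): N, H, I, M.
Highest unsuccessful bid: $972 → clearing price.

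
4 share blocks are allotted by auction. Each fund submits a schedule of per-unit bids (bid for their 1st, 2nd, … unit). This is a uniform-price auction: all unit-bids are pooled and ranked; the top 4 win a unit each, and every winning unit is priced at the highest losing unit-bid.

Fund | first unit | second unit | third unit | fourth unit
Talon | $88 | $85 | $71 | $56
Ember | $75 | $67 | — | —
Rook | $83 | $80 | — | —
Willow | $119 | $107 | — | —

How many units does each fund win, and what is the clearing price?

Merging the schedules and taking the best 4: 119 (Willow-1), 107 (Willow-2), 88 (Talon-1), 85 (Talon-2)
The (k+1)-th unit-bid is $83.
Allocation: Talon 2, Willow 2.

Talon 2, Willow 2; clearing price $83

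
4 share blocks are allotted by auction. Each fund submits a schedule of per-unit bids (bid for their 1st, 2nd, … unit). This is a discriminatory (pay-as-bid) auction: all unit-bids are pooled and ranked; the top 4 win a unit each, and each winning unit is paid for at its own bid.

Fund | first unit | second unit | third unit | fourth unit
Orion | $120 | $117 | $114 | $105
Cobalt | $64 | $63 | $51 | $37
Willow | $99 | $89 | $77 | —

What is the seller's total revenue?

Merging the schedules and taking the best 4: 120 (Orion-1), 117 (Orion-2), 114 (Orion-3), 105 (Orion-4)
Next rejected bid: $99 (not a price — pay-as-bid).
Each winning unit pays its own bid.
Revenue = 120 + 117 + 114 + 105 = $456.

Total revenue: $456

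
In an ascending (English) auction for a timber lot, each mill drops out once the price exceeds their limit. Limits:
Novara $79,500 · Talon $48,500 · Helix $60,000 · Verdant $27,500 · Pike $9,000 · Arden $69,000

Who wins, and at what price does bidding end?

Novara wins at $69,000

Rule: the price rises until one bidder remains; the winner pays the price at which the last rival dropped out.
Limits in order: 79,500 (Novara) > 69,000 (Arden) > 60,000 (Helix) > 48,500 (Talon) > 27,500 (Verdant) > 9,000 (Pike)
Bidding ends when Arden exits at $69,000; Novara takes it.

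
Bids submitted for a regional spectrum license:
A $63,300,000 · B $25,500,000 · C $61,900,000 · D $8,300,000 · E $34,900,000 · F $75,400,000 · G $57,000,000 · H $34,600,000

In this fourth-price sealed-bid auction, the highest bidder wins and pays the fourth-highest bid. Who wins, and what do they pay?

F pays $57,000,000

Rule: the highest bidder wins and pays the fourth-highest bid.
Bids ranked: 75,400,000 (F) > 63,300,000 (A) > 61,900,000 (C) > 57,000,000 (G) > 34,900,000 (E) > 34,600,000 (H) > …
F wins; payment is bid #4 in the ranking = $57,000,000.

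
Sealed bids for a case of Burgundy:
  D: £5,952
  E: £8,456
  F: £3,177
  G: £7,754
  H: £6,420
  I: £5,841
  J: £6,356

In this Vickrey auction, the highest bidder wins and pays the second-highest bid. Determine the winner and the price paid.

E pays £7,754

Sorting bids: 8,456 (E) > 7,754 (G) > 6,420 (H) > 6,356 (J) > 5,952 (D) > 5,841 (I) > …
Second-price: E pays G's bid of £7,754.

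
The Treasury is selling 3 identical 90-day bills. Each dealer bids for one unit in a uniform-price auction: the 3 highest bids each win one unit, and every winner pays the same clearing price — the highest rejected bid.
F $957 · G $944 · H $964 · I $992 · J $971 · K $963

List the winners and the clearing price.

I, J, H; each pays $963

Ordering the bids: 992 (I), 971 (J), 964 (H), 963 (K), 957 (F), …
The 3 highest are I, J, H.
First losing bid is K's $963, which sets the uniform price.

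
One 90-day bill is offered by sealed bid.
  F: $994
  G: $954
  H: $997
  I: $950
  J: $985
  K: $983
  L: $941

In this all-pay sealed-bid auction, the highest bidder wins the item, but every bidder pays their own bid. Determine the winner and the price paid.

H pays $997

All-pay sealed-bid auction: the highest bidder wins the item, but every bidder pays their own bid.
Sorting bids: 997 (H) > 994 (F) > 985 (J) > 983 (K) > 954 (G) > 950 (I) > …
H wins with the top bid; all bids are sunk regardless.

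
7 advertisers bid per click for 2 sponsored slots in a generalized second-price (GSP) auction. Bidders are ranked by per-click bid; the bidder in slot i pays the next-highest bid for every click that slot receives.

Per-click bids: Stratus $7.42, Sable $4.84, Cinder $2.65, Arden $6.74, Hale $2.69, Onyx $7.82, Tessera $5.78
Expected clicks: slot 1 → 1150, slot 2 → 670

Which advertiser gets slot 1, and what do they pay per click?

Onyx; $7.42 per click

Per-click bids in order: $7.82 (Onyx) > $7.42 (Stratus) > $6.74 (Arden) > …
Slot 1 goes to the first-ranked bidder, Onyx, who pays the next bid down: $7.42/click.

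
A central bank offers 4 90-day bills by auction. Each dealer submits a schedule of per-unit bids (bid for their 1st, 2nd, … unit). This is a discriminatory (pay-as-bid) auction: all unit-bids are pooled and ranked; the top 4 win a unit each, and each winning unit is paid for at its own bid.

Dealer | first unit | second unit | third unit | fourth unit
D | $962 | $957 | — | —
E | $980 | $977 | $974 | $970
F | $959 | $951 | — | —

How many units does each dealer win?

Merging the schedules and taking the best 4: 980 (E-1), 977 (E-2), 974 (E-3), 970 (E-4)
Next rejected bid: $962 (not a price — pay-as-bid).
Allocation: E 4.

E 4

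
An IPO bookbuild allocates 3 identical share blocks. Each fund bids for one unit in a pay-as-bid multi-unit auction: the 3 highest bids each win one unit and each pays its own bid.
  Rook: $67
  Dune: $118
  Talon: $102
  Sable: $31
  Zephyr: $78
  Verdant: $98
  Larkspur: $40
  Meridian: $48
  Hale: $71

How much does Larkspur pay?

Larkspur pays $0

Bids ranked high→low: 118 (Dune), 102 (Talon), 98 (Verdant), 78 (Zephyr), 71 (Hale), …
The 3 highest are Dune, Talon, Verdant.
Larkspur does not win → $0.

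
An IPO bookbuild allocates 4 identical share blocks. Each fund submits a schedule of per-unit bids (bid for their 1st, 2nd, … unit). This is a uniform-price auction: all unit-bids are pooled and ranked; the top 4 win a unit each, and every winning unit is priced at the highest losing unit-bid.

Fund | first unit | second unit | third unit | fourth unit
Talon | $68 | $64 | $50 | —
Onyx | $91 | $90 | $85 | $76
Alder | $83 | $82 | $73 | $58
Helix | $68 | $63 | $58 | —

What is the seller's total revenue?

Total revenue: $328

All unit-bids, highest first — top 4: 91 (Onyx-1), 90 (Onyx-2), 85 (Onyx-3), 83 (Alder-1)
The (k+1)-th unit-bid is $82.
Allocation: Alder 1, Onyx 3. Every unit priced at $82.
Revenue = 4 × 82 = $328.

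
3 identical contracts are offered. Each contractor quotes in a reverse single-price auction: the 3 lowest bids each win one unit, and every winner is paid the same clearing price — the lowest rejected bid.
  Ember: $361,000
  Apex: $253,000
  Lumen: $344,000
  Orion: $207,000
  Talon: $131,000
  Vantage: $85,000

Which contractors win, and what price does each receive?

Sorting: 85,000 (Vantage), 131,000 (Talon), 207,000 (Orion), 253,000 (Apex), 344,000 (Lumen), …
Lowest 3: Vantage, Talon, Orion.
Clearing price = lowest rejected bid = $253,000.

Vantage, Talon, Orion; each is paid $253,000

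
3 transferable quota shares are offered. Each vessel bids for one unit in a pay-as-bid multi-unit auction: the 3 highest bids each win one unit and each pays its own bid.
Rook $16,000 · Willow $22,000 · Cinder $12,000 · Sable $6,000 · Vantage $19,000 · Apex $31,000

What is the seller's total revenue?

Bids ranked high→low: 31,000 (Apex), 22,000 (Willow), 19,000 (Vantage), 16,000 (Rook), 12,000 (Cinder), …
Top 3: Apex, Willow, Vantage.
Total revenue = 31,000 + 22,000 + 19,000 = $72,000.

Total revenue: $72,000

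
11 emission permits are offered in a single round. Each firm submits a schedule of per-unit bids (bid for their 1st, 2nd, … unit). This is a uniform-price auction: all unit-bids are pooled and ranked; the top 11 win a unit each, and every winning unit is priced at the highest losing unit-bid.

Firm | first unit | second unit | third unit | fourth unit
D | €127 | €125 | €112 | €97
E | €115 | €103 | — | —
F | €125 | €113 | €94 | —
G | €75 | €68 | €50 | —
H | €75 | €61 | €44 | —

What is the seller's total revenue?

Pooled unit-bids ranked (top 11): 127 (D-1), 125 (D-2), 125 (F-1), 115 (E-1), 113 (F-2), 112 (D-3), 103 (E-2), 97 (D-4), 94 (F-3), 75 (G-1), 75 (H-1)
The (k+1)-th unit-bid is €68.
Allocation: D 4, E 2, F 3, G 1, H 1. Every unit priced at €68.
Revenue = 11 × 68 = €748.

Total revenue: €748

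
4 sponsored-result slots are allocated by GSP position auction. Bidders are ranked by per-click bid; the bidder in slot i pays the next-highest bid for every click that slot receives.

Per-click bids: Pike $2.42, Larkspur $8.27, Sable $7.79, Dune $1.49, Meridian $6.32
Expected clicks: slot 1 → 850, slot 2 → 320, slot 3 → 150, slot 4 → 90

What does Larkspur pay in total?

Per-click bids in order: $8.27 (Larkspur) > $7.79 (Sable) > $6.32 (Meridian) > $2.42 (Pike) > $1.49 (Dune)
Larkspur holds slot 1 → pays next bid $7.79 × 850 clicks = $6621.50.

Larkspur pays $6621.50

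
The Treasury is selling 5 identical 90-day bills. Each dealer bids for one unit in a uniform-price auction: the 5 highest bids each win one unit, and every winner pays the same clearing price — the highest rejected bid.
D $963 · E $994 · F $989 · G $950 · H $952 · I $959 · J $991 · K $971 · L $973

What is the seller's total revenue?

Total revenue: $4,815

Bids ranked high→low: 994 (E), 991 (J), 989 (F), 973 (L), 971 (K), 963 (D), 959 (I), …
Top 5: E, J, F, L, K.
Highest unsuccessful bid: $963 → clearing price.
Total revenue = 5 × $963 = $4,815.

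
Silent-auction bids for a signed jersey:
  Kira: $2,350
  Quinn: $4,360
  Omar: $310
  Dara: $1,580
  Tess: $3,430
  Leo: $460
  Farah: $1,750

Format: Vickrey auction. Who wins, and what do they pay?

Quinn pays $3,430

Rule: the highest bidder wins and pays the second-highest bid.
Bids ranked: 4,360 (Quinn) > 3,430 (Tess) > 2,350 (Kira) > 1,750 (Farah) > 1,580 (Dara) > 460 (Leo) > …
Quinn is highest; pays the second-highest bid, $3,430.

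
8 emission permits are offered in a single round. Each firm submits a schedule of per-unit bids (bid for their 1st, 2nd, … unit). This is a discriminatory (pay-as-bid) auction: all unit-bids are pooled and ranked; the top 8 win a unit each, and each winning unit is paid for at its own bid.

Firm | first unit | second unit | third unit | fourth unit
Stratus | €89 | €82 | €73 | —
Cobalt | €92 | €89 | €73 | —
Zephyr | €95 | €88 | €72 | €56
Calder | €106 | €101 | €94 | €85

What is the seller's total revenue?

Merging the schedules and taking the best 8: 106 (Calder-1), 101 (Calder-2), 95 (Zephyr-1), 94 (Calder-3), 92 (Cobalt-1), 89 (Stratus-1), 89 (Cobalt-2), 88 (Zephyr-2)
Next rejected bid: €85 (not a price — pay-as-bid).
Each winning unit pays its own bid.
Revenue = 106 + 101 + 95 + 94 + 92 + 89 + 89 + 88 = €754.

Total revenue: €754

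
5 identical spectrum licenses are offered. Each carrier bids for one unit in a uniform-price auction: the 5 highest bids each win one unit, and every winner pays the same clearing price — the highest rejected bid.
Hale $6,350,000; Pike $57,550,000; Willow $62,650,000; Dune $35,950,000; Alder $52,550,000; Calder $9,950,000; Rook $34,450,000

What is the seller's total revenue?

Ordering the bids: 62,650,000 (Willow), 57,550,000 (Pike), 52,550,000 (Alder), 35,950,000 (Dune), 34,450,000 (Rook), 9,950,000 (Calder), 6,350,000 (Hale)
Winners (5 units): Willow, Pike, Alder, Dune, Rook.
Clearing price = highest rejected bid = $9,950,000.
Total revenue = 5 × $9,950,000 = $49,750,000.

Total revenue: $49,750,000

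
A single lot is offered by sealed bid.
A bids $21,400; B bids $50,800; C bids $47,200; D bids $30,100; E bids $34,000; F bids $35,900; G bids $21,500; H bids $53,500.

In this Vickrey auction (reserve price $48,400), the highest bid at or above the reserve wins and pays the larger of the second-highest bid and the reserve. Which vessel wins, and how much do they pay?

H pays $50,800

Vickrey auction (reserve price $48,400): the highest bid at or above the reserve wins and pays the larger of the second-highest bid and the reserve.
Sorting bids: 53,500 (H) > 50,800 (B) > 47,200 (C) > 35,900 (F) > 34,000 (E) > 30,100 (D) > …
H has the top bid at or above the reserve ($53,500).
max(second-highest $50,800, reserve $48,400) = $50,800; the reserve does not bind.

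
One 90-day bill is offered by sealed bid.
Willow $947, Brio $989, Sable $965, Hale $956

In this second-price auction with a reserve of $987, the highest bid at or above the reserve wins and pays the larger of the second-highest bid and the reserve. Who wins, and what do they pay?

Brio pays $987

Second-price auction with a reserve of $987: the highest bid at or above the reserve wins and pays the larger of the second-highest bid and the reserve.
Sorting bids: 989 (Brio) > 965 (Sable) > 956 (Hale) > 947 (Willow)
Highest eligible bid: Brio at $989.
max(second-highest $965, reserve $987) = $987.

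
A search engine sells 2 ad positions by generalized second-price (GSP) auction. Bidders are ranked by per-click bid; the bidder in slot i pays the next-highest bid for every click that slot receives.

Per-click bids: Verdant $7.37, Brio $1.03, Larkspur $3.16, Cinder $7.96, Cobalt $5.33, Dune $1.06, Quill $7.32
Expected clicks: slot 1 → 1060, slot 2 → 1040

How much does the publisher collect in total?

Total revenue: $15425.00

Sorting advertisers: $7.96 (Cinder) > $7.37 (Verdant) > $7.32 (Quill) > …
Slot 1: Cinder pays $7.37 × 1060 = $7812.20
Slot 2: Verdant pays $7.32 × 1040 = $7612.80
Total = $15425.00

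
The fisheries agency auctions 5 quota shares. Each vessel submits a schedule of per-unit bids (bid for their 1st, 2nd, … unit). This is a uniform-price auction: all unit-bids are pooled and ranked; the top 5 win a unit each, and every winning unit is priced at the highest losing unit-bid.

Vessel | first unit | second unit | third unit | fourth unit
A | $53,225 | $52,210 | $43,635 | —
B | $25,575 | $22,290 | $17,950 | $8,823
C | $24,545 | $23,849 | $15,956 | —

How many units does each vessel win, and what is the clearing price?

A 3, B 1, C 1; clearing price $23,849

Merging the schedules and taking the best 5: 53,225 (A-1), 52,210 (A-2), 43,635 (A-3), 25,575 (B-1), 24,545 (C-1)
First bid not allocated: $23,849.
Allocation: A 3, B 1, C 1.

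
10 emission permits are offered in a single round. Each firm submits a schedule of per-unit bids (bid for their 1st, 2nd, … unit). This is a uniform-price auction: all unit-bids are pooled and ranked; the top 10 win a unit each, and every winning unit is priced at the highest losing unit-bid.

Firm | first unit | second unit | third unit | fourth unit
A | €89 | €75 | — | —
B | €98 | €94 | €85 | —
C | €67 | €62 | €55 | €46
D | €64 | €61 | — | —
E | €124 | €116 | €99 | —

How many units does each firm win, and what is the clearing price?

A 2, B 3, C 1, D 1, E 3; clearing price €62

Merging the schedules and taking the best 10: 124 (E-1), 116 (E-2), 99 (E-3), 98 (B-1), 94 (B-2), 89 (A-1), 85 (B-3), 75 (A-2), 67 (C-1), 64 (D-1)
The (k+1)-th unit-bid is €62.
Allocation: A 2, B 3, C 1, D 1, E 3.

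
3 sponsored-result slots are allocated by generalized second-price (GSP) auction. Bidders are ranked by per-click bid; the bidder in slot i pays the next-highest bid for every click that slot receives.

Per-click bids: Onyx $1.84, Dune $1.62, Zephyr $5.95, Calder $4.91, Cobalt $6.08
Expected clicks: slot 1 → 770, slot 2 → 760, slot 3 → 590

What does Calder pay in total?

Calder pays $1085.60

Ranked by bid: $6.08 (Cobalt) > $5.95 (Zephyr) > $4.91 (Calder) > $1.84 (Onyx) > …
Calder holds slot 3 → pays next bid $1.84 × 590 clicks = $1085.60.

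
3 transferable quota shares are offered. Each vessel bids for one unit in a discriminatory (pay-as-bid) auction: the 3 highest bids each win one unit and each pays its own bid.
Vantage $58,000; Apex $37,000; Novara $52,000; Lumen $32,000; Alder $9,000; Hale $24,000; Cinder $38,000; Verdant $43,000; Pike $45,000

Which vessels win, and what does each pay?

Vantage $58,000, Novara $52,000, Pike $45,000

Sorting: 58,000 (Vantage), 52,000 (Novara), 45,000 (Pike), 43,000 (Verdant), 38,000 (Cinder), …
The 3 highest are Vantage, Novara, Pike.
Each winner pays its own bid: Vantage $58,000, Novara $52,000, Pike $45,000.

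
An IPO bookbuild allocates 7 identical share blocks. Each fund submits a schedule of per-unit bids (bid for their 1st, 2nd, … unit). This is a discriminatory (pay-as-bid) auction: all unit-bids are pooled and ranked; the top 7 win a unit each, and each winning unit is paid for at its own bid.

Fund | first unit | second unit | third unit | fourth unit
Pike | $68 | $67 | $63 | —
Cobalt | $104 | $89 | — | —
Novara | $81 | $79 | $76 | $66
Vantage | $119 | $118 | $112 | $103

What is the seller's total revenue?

Pooled unit-bids ranked (top 7): 119 (Vantage-1), 118 (Vantage-2), 112 (Vantage-3), 104 (Cobalt-1), 103 (Vantage-4), 89 (Cobalt-2), 81 (Novara-1)
Next rejected bid: $79 (not a price — pay-as-bid).
Each winning unit pays its own bid.
Revenue = 119 + 118 + 112 + 104 + 103 + 89 + 81 = $726.

Total revenue: $726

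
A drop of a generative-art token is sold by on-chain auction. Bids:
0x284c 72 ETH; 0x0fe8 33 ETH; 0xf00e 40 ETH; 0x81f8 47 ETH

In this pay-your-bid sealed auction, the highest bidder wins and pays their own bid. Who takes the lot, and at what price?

0x284c pays 72 ETH

Pay-your-bid sealed auction: the highest bidder wins and pays their own bid.
Bids in order: 72 (0x284c) > 47 (0x81f8) > 40 (0xf00e) > 33 (0x0fe8)
First-price: 0x284c pays what they bid, 72 ETH.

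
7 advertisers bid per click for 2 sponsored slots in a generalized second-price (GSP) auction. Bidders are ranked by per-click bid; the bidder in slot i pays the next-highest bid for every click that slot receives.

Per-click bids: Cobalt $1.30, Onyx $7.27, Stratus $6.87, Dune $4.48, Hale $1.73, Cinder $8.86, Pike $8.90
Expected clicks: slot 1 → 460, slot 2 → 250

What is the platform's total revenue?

Ranked by bid: $8.90 (Pike) > $8.86 (Cinder) > $7.27 (Onyx) > …
Slot 1: Pike pays $8.86 × 460 = $4075.60
Slot 2: Cinder pays $7.27 × 250 = $1817.50
Total = $5893.10

Total revenue: $5893.10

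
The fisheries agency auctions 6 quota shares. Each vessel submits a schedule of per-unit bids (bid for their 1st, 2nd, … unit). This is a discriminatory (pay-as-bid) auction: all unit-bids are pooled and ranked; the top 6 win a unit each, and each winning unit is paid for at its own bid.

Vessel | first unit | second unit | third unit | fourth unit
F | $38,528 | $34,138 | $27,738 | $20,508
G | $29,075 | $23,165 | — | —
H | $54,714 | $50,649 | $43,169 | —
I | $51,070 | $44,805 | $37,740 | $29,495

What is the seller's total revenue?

Merging the schedules and taking the best 6: 54,714 (H-1), 51,070 (I-1), 50,649 (H-2), 44,805 (I-2), 43,169 (H-3), 38,528 (F-1)
Next rejected bid: $37,740 (not a price — pay-as-bid).
Each winning unit pays its own bid.
Revenue = 54,714 + 51,070 + 50,649 + 44,805 + 43,169 + 38,528 = $282,935.

Total revenue: $282,935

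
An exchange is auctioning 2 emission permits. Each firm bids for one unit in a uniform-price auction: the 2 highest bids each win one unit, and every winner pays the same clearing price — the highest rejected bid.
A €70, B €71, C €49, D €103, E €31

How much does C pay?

C pays €0

Bids ranked high→low: 103 (D), 71 (B), 70 (A), 49 (C), …
Winners (2 units): D, B.
Highest unsuccessful bid: €70 → clearing price.
C does not win → pays €0.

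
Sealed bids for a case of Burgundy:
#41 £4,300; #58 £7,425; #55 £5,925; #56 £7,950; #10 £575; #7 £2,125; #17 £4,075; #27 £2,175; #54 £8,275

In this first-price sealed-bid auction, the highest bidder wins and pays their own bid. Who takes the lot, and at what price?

#54 pays £8,275

Sorting bids: 8,275 (#54) > 7,950 (#56) > 7,425 (#58) > 5,925 (#55) > 4,300 (#41) > 4,075 (#17) > …
First-price: #54 pays what they bid, £8,275.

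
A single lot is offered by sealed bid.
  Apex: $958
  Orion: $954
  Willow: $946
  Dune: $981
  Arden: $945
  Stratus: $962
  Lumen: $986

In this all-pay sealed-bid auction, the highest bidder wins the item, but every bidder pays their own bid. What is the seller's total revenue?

Sorting bids: 986 (Lumen) > 981 (Dune) > 962 (Stratus) > 958 (Apex) > 954 (Orion) > 946 (Willow) > …
Every bidder forfeits their bid regardless of winning.
Revenue = 958 + 954 + 946 + 981 + 945 + 962 + 986 = $6,732.

Total revenue: $6,732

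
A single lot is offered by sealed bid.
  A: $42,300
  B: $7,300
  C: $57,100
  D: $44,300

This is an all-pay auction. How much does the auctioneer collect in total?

Rule: the highest bidder wins the item, but every bidder pays their own bid.
Sorting bids: 57,100 (C) > 44,300 (D) > 42,300 (A) > 7,300 (B)
C wins with the top bid; all bids are sunk regardless.
Every bidder forfeits their bid regardless of winning.
Revenue = 42,300 + 7,300 + 57,100 + 44,300 = $151,000.

Total revenue: $151,000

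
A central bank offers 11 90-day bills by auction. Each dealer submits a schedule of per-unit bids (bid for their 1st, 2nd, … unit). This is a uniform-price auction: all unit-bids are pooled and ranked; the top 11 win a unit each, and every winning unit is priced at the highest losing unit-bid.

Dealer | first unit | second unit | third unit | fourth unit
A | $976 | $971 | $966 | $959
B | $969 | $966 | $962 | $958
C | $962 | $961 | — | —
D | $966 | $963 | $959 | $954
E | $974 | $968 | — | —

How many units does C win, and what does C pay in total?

C: 1 unit, pays $961

Merging the schedules and taking the best 11: 976 (A-1), 974 (E-1), 971 (A-2), 969 (B-1), 968 (E-2), 966 (A-3), 966 (B-2), 966 (D-1), 963 (D-2), 962 (B-3), 962 (C-1)
First bid not allocated: $961.
C wins 1 unit(s) at $961 each.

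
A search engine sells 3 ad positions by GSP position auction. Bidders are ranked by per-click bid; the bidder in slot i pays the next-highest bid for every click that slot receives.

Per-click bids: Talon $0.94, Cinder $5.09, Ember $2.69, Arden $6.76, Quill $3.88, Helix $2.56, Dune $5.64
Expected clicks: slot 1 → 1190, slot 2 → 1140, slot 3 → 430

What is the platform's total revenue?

Total revenue: $14182.60

Sorting advertisers: $6.76 (Arden) > $5.64 (Dune) > $5.09 (Cinder) > $3.88 (Quill) > …
Slot 1: Arden pays $5.64 × 1190 = $6711.60
Slot 2: Dune pays $5.09 × 1140 = $5802.60
Slot 3: Cinder pays $3.88 × 430 = $1668.40
Total = $14182.60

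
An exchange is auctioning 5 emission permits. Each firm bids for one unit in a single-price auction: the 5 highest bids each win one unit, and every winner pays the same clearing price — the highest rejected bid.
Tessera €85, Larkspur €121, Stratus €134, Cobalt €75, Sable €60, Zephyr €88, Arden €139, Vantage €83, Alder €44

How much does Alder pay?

Alder pays €0

Bids ranked high→low: 139 (Arden), 134 (Stratus), 121 (Larkspur), 88 (Zephyr), 85 (Tessera), 83 (Vantage), 75 (Cobalt), …
The 5 highest are Arden, Stratus, Larkspur, Zephyr, Tessera.
First losing bid is Vantage's €83, which sets the uniform price.
Alder does not win → pays €0.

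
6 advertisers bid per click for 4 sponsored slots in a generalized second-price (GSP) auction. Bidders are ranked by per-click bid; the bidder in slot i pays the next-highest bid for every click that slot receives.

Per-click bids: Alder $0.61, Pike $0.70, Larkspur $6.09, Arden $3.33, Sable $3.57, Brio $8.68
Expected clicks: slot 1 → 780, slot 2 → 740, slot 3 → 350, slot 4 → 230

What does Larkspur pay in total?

Sorting advertisers: $8.68 (Brio) > $6.09 (Larkspur) > $3.57 (Sable) > $3.33 (Arden) > $0.70 (Pike) > …
Larkspur holds slot 2 → pays next bid $3.57 × 740 clicks = $2641.80.

Larkspur pays $2641.80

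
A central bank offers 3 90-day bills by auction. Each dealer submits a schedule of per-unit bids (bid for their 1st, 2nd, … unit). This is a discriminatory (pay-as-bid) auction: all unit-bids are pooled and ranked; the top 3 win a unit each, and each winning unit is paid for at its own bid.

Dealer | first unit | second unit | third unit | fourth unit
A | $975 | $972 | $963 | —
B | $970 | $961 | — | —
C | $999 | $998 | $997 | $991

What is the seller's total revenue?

All unit-bids, highest first — top 3: 999 (C-1), 998 (C-2), 997 (C-3)
Next rejected bid: $991 (not a price — pay-as-bid).
Each winning unit pays its own bid.
Revenue = 999 + 998 + 997 = $2,994.

Total revenue: $2,994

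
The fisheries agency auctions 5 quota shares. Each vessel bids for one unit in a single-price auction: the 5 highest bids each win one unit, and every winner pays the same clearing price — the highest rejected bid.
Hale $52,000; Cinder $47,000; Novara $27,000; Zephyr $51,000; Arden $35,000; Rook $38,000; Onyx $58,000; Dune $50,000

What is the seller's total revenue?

Total revenue: $190,000

Ordering the bids: 58,000 (Onyx), 52,000 (Hale), 51,000 (Zephyr), 50,000 (Dune), 47,000 (Cinder), 38,000 (Rook), 35,000 (Arden), …
The 5 highest are Onyx, Hale, Zephyr, Dune, Cinder.
Clearing price = highest rejected bid = $38,000.
Total revenue = 5 × $38,000 = $190,000.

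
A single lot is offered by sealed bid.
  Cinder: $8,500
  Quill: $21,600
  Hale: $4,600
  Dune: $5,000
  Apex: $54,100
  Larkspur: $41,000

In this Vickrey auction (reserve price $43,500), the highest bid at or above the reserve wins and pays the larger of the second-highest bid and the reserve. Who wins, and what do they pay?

Apex pays $43,500

Sorting bids: 54,100 (Apex) > 41,000 (Larkspur) > 21,600 (Quill) > 8,500 (Cinder) > 5,000 (Dune) > 4,600 (Hale)
Highest eligible bid: Apex at $54,100.
max(second-highest $41,000, reserve $43,500) = $43,500.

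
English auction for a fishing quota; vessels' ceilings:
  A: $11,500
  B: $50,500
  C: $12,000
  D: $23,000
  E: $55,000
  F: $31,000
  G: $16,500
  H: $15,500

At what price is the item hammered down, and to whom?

E wins at $50,500

Rule: the price rises until one bidder remains; the winner pays the price at which the last rival dropped out.
Sorting limits: 55,000 (E) > 50,500 (B) > 31,000 (F) > 23,000 (D) > 16,500 (G) > 15,500 (H) > …
Bidding ends when B exits at $50,500; E takes it.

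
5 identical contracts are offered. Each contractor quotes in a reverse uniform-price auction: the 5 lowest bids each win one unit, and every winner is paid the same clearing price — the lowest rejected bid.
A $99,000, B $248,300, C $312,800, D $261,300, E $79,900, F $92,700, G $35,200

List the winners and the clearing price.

Ordering the bids: 35,200 (G), 79,900 (E), 92,700 (F), 99,000 (A), 248,300 (B), 261,300 (D), 312,800 (C)
Winners (5 units): G, E, F, A, B.
Clearing price = lowest rejected bid = $261,300.

G, E, F, A, B; each is paid $261,300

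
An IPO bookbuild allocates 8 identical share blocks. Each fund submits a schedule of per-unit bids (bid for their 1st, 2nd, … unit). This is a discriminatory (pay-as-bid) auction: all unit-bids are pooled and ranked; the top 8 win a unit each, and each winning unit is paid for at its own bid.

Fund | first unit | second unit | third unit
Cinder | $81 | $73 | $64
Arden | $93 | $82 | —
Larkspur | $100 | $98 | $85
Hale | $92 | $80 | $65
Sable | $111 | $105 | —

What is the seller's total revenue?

Pooled unit-bids ranked (top 8): 111 (Sable-1), 105 (Sable-2), 100 (Larkspur-1), 98 (Larkspur-2), 93 (Arden-1), 92 (Hale-1), 85 (Larkspur-3), 82 (Arden-2)
Next rejected bid: $81 (not a price — pay-as-bid).
Each winning unit pays its own bid.
Revenue = 111 + 105 + 100 + 98 + 93 + 92 + 85 + 82 = $766.

Total revenue: $766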